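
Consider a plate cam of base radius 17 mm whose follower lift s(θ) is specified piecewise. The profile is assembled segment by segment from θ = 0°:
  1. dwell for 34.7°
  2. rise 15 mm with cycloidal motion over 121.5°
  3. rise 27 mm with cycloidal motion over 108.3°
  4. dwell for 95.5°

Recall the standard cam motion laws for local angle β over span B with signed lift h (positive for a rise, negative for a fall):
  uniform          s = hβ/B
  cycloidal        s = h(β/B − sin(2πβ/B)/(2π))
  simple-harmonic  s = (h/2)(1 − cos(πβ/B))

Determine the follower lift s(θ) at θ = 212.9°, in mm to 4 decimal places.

seg 1 [0°–34.7°] dwell: s stays 0.0000
seg 2 [34.7°–156.2°] cycloidal, h=15: full span → s += 15 → s = 15.0000
seg 3 [156.2°–264.5°] cycloidal, h=27: θ=212.9° here. β=56.7, B=108.3. 27·(0.5235 − sin(2π·0.5235)/(2π)) = 14.7692 → s = 29.7692

29.7692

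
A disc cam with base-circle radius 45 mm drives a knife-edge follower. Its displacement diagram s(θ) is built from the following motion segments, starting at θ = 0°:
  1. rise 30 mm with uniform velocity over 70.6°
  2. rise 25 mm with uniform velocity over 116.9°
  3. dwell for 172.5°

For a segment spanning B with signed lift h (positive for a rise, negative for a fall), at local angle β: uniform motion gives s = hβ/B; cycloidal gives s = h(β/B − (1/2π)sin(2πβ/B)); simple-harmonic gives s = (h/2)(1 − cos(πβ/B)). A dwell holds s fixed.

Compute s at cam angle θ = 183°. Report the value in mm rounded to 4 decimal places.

seg 1 [0°–70.6°] uniform, h=30: full span → s += 30 → s = 30.0000
seg 2 [70.6°–187.5°] uniform, h=25: θ=183° here. β=112.4, B=116.9. 25·112.4/116.9 = 24.0376 → s = 54.0376

54.0376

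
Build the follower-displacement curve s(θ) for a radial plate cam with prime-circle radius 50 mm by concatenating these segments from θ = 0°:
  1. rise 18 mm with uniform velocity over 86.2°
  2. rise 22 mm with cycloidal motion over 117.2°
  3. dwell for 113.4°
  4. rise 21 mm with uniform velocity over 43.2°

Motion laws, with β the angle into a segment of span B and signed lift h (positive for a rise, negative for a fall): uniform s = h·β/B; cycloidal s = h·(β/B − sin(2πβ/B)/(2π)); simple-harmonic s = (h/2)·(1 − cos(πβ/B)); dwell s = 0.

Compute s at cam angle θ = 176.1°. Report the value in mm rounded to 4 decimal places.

seg 1 [0°–86.2°] uniform, h=18: full span → s += 18 → s = 18.0000
seg 2 [86.2°–203.4°] cycloidal, h=22: θ=176.1° here. β=89.9, B=117.2. 22·(0.7671 − sin(2π·0.7671)/(2π)) = 20.3567 → s = 38.3567

38.3567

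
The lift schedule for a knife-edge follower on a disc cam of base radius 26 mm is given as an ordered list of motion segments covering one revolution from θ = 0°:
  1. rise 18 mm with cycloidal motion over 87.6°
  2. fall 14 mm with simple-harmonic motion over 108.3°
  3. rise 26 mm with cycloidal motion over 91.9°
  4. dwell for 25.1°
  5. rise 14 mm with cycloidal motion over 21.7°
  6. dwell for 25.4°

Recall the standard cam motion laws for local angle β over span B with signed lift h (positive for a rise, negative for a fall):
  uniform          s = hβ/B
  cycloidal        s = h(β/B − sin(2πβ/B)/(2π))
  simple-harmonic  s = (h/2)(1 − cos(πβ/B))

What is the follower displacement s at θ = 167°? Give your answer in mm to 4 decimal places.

seg 1 [0°–87.6°] cycloidal, h=18: full span → s += 18 → s = 18.0000
seg 2 [87.6°–195.9°] simple-harmonic, h=-14: θ=167° here. β=79.4, B=108.3. -14/2·(1 − cos(π·0.7331)) = -11.6809 → s = 6.3191

6.3191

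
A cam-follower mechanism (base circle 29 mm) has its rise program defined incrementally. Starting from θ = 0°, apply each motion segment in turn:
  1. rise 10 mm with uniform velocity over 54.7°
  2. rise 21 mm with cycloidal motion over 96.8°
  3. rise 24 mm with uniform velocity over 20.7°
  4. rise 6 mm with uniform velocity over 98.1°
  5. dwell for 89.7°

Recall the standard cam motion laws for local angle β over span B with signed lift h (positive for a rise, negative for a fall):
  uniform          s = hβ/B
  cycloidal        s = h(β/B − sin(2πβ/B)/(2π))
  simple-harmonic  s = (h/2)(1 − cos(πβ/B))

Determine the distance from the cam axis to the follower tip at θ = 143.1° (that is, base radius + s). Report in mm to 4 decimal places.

seg 1 [0°–54.7°] uniform, h=10: full span → s += 10 → s = 10.0000
seg 2 [54.7°–151.5°] cycloidal, h=21: θ=143.1° here. β=88.4, B=96.8. 21·(0.9132 − sin(2π·0.9132)/(2π)) = 20.9110 → s = 30.9110
radial distance = base radius + s = 29 + 30.9110 = 59.9110

59.9110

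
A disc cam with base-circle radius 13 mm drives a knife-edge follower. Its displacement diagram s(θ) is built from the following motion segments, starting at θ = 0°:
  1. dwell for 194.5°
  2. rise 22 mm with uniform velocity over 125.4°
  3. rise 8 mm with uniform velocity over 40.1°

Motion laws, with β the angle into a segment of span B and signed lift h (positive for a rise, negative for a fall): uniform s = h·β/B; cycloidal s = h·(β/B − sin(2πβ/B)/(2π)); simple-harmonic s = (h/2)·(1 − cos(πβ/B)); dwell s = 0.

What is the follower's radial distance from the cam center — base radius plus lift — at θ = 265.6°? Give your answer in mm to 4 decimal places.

seg 1 [0°–194.5°] dwell: s stays 0.0000
seg 2 [194.5°–319.9°] uniform, h=22: θ=265.6° here. β=71.1, B=125.4. 22·71.1/125.4 = 12.4737 → s = 12.4737
radial distance = base radius + s = 13 + 12.4737 = 25.4737

25.4737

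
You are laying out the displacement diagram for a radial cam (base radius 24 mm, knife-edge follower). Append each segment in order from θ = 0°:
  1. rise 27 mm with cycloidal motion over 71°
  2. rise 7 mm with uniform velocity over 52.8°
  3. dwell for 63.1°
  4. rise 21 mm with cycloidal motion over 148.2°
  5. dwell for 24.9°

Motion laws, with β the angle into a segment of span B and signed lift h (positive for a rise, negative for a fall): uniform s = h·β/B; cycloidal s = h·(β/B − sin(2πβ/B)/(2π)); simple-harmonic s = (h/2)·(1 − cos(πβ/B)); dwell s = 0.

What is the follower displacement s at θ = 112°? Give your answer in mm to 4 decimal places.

seg 1 [0°–71°] cycloidal, h=27: full span → s += 27 → s = 27.0000
seg 2 [71°–123.8°] uniform, h=7: θ=112° here. β=41, B=52.8. 7·41/52.8 = 5.4356 → s = 32.4356

32.4356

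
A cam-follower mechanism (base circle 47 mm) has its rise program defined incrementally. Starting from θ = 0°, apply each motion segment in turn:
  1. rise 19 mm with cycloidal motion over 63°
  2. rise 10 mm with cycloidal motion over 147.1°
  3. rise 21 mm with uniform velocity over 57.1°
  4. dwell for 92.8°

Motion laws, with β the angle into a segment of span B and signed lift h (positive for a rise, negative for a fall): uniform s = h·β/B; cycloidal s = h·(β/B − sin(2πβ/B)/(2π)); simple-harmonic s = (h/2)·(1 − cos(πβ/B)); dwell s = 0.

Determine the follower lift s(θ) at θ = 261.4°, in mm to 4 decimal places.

seg 1 [0°–63°] cycloidal, h=19: full span → s += 19 → s = 19.0000
seg 2 [63°–210.1°] cycloidal, h=10: full span → s += 10 → s = 29.0000
seg 3 [210.1°–267.2°] uniform, h=21: θ=261.4° here. β=51.3, B=57.1. 21·51.3/57.1 = 18.8669 → s = 47.8669

47.8669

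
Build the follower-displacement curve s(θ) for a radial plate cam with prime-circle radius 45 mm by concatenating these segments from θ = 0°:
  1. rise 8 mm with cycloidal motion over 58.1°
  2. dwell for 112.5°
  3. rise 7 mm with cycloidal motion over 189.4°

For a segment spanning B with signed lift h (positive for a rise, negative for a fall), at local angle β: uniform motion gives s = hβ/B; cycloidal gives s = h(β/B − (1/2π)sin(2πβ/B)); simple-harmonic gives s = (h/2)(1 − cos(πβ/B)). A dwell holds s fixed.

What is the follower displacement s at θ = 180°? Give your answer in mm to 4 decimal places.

seg 1 [0°–58.1°] cycloidal, h=8: full span → s += 8 → s = 8.0000
seg 2 [58.1°–170.6°] dwell: s stays 8.0000
seg 3 [170.6°–360°] cycloidal, h=7: θ=180° here. β=9.4, B=189.4. 7·(0.0496 − sin(2π·0.0496)/(2π)) = 0.0056 → s = 8.0056

8.0056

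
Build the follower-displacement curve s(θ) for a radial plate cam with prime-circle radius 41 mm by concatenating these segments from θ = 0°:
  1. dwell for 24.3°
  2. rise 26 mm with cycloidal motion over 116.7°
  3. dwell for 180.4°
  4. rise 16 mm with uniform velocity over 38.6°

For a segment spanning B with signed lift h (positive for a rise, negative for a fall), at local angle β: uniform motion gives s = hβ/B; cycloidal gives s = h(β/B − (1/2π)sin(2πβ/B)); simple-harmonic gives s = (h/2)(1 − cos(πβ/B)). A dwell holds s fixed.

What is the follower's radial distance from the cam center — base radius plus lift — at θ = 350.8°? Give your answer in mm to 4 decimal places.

seg 1 [0°–24.3°] dwell: s stays 0.0000
seg 2 [24.3°–141°] cycloidal, h=26: full span → s += 26 → s = 26.0000
seg 3 [141°–321.4°] dwell: s stays 26.0000
seg 4 [321.4°–360°] uniform, h=16: θ=350.8° here. β=29.4, B=38.6. 16·29.4/38.6 = 12.1865 → s = 38.1865
radial distance = base radius + s = 41 + 38.1865 = 79.1865

79.1865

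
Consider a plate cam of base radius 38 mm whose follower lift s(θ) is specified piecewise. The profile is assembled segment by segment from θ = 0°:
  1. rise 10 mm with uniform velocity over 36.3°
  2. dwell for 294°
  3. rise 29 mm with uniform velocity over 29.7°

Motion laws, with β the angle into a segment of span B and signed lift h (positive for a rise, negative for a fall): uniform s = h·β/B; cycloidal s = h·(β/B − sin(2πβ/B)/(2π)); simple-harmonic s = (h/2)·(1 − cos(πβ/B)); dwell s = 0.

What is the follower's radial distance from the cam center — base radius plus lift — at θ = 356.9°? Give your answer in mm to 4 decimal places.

seg 1 [0°–36.3°] uniform, h=10: full span → s += 10 → s = 10.0000
seg 2 [36.3°–330.3°] dwell: s stays 10.0000
seg 3 [330.3°–360°] uniform, h=29: θ=356.9° here. β=26.6, B=29.7. 29·26.6/29.7 = 25.9731 → s = 35.9731
radial distance = base radius + s = 38 + 35.9731 = 73.9731

73.9731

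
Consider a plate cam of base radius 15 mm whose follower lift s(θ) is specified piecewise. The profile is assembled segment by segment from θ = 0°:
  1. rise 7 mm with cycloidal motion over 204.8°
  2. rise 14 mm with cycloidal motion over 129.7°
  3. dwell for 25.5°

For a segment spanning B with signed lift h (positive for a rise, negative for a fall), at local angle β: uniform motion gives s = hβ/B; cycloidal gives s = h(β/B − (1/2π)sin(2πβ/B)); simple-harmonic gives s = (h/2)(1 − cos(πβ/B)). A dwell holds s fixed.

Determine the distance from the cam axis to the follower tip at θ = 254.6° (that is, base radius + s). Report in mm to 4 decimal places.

seg 1 [0°–204.8°] cycloidal, h=7: full span → s += 7 → s = 7.0000
seg 2 [204.8°–334.5°] cycloidal, h=14: θ=254.6° here. β=49.8, B=129.7. 14·(0.3840 − sin(2π·0.3840)/(2π)) = 3.8911 → s = 10.8911
radial distance = base radius + s = 15 + 10.8911 = 25.8911

25.8911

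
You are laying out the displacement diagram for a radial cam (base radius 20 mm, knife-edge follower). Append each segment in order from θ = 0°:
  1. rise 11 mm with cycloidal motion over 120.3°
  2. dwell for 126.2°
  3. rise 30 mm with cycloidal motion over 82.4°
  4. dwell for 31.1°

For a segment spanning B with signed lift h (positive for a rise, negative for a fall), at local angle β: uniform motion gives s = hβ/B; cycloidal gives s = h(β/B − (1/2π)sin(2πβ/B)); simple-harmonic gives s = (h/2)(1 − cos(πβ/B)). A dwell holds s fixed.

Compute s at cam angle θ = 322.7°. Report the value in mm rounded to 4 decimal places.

seg 1 [0°–120.3°] cycloidal, h=11: full span → s += 11 → s = 11.0000
seg 2 [120.3°–246.5°] dwell: s stays 11.0000
seg 3 [246.5°–328.9°] cycloidal, h=30: θ=322.7° here. β=76.2, B=82.4. 30·(0.9248 − sin(2π·0.9248)/(2π)) = 29.9168 → s = 40.9168

40.9168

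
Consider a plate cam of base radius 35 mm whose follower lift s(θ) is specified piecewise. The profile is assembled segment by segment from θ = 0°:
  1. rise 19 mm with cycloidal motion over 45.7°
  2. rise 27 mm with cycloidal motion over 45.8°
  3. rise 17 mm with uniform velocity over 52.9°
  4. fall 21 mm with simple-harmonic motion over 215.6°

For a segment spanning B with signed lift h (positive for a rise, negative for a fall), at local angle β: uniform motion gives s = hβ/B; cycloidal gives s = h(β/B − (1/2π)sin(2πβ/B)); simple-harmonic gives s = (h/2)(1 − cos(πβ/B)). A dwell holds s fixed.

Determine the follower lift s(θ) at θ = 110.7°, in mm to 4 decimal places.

seg 1 [0°–45.7°] cycloidal, h=19: full span → s += 19 → s = 19.0000
seg 2 [45.7°–91.5°] cycloidal, h=27: full span → s += 27 → s = 46.0000
seg 3 [91.5°–144.4°] uniform, h=17: θ=110.7° here. β=19.2, B=52.9. 17·19.2/52.9 = 6.1701 → s = 52.1701

52.1701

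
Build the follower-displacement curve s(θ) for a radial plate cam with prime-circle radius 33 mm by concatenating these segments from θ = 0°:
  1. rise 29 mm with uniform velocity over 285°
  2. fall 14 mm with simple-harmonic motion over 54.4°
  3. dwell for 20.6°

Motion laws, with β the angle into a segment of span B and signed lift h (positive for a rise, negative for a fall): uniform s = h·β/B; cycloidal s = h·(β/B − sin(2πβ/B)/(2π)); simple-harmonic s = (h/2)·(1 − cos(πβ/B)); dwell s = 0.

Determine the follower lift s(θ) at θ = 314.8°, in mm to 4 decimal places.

seg 1 [0°–285°] uniform, h=29: full span → s += 29 → s = 29.0000
seg 2 [285°–339.4°] simple-harmonic, h=-14: θ=314.8° here. β=29.8, B=54.4. -14/2·(1 − cos(π·0.5478)) = -8.0471 → s = 20.9529

20.9529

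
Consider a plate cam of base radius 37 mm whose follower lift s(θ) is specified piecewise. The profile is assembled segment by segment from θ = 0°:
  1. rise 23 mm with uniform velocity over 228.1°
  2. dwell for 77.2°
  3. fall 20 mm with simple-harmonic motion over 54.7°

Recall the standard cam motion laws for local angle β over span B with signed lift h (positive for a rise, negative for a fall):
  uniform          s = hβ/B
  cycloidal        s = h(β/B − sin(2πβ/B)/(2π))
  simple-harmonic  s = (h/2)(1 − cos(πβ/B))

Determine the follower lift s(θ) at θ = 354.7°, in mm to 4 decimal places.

seg 1 [0°–228.1°] uniform, h=23: full span → s += 23 → s = 23.0000
seg 2 [228.1°–305.3°] dwell: s stays 23.0000
seg 3 [305.3°–360°] simple-harmonic, h=-20: θ=354.7° here. β=49.4, B=54.7. -20/2·(1 − cos(π·0.9031)) = -19.5403 → s = 3.4597

3.4597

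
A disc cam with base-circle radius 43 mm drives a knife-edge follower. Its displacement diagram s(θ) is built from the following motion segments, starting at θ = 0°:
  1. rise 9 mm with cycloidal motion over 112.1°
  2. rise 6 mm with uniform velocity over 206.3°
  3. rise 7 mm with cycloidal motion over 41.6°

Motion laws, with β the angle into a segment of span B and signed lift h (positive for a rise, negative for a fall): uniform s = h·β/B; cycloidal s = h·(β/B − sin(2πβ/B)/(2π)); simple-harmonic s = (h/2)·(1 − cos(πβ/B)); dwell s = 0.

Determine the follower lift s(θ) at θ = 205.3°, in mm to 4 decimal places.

seg 1 [0°–112.1°] cycloidal, h=9: full span → s += 9 → s = 9.0000
seg 2 [112.1°–318.4°] uniform, h=6: θ=205.3° here. β=93.2, B=206.3. 6·93.2/206.3 = 2.7106 → s = 11.7106

11.7106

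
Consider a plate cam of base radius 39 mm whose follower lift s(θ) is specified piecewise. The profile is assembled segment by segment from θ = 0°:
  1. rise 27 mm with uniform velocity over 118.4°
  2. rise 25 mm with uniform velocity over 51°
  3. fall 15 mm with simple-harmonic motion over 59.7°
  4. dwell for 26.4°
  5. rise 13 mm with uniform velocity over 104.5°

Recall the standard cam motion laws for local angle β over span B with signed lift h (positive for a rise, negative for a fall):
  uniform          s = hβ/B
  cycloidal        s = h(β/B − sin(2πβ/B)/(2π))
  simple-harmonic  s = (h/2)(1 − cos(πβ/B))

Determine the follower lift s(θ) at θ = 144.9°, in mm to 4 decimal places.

seg 1 [0°–118.4°] uniform, h=27: full span → s += 27 → s = 27.0000
seg 2 [118.4°–169.4°] uniform, h=25: θ=144.9° here. β=26.5, B=51. 25·26.5/51 = 12.9902 → s = 39.9902

39.9902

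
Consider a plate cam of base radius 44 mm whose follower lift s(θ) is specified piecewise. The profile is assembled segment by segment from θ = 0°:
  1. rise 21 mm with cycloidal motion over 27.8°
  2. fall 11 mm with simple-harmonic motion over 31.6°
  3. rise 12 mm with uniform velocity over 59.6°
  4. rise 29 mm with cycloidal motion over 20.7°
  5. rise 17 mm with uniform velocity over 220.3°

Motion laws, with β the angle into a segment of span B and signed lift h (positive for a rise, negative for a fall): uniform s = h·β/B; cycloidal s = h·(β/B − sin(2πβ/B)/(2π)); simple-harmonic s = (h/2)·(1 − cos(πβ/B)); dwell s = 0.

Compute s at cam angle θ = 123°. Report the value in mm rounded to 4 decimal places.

seg 1 [0°–27.8°] cycloidal, h=21: full span → s += 21 → s = 21.0000
seg 2 [27.8°–59.4°] simple-harmonic, h=-11: full span → s += -11 → s = 10.0000
seg 3 [59.4°–119°] uniform, h=12: full span → s += 12 → s = 22.0000
seg 4 [119°–139.7°] cycloidal, h=29: θ=123° here. β=4, B=20.7. 29·(0.1932 − sin(2π·0.1932)/(2π)) = 1.2788 → s = 23.2788

23.2788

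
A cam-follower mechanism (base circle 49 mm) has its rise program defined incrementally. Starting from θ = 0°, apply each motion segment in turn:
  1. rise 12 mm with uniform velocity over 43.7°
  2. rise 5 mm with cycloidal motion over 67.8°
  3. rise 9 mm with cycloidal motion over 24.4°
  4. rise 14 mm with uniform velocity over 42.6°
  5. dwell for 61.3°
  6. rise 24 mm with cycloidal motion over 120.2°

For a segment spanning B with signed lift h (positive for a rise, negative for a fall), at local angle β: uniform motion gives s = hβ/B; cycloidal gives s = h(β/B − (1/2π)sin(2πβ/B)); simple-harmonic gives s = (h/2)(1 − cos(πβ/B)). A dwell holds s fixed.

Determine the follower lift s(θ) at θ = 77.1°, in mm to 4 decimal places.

seg 1 [0°–43.7°] uniform, h=12: full span → s += 12 → s = 12.0000
seg 2 [43.7°–111.5°] cycloidal, h=5: θ=77.1° here. β=33.4, B=67.8. 5·(0.4926 − sin(2π·0.4926)/(2π)) = 2.4263 → s = 14.4263

14.4263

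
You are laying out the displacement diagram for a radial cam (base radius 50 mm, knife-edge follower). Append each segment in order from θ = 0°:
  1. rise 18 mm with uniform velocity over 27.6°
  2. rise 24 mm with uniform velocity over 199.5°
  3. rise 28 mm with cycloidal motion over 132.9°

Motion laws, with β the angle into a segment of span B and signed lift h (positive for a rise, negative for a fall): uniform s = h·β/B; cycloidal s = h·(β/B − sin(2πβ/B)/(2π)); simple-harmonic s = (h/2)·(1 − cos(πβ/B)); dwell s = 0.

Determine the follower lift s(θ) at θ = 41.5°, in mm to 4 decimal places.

seg 1 [0°–27.6°] uniform, h=18: full span → s += 18 → s = 18.0000
seg 2 [27.6°–227.1°] uniform, h=24: θ=41.5° here. β=13.9, B=199.5. 24·13.9/199.5 = 1.6722 → s = 19.6722

19.6722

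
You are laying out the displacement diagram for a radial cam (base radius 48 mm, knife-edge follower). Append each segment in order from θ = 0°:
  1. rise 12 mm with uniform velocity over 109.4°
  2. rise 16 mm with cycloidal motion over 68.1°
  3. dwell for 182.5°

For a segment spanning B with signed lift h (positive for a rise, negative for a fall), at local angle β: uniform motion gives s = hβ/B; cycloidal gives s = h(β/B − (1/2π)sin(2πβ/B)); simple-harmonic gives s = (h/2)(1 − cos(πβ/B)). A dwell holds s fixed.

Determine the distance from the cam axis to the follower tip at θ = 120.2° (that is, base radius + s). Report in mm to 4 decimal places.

seg 1 [0°–109.4°] uniform, h=12: full span → s += 12 → s = 12.0000
seg 2 [109.4°–177.5°] cycloidal, h=16: θ=120.2° here. β=10.8, B=68.1. 16·(0.1586 − sin(2π·0.1586)/(2π)) = 0.3996 → s = 12.3996
radial distance = base radius + s = 48 + 12.3996 = 60.3996

60.3996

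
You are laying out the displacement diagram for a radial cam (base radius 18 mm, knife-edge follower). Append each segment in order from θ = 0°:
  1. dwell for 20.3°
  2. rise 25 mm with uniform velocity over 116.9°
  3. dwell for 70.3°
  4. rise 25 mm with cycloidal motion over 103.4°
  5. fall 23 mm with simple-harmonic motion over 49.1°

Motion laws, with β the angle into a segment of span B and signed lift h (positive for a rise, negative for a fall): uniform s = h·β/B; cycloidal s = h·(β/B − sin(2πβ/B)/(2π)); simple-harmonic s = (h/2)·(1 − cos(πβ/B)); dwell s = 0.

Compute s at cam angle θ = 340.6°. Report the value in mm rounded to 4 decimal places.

seg 1 [0°–20.3°] dwell: s stays 0.0000
seg 2 [20.3°–137.2°] uniform, h=25: full span → s += 25 → s = 25.0000
seg 3 [137.2°–207.5°] dwell: s stays 25.0000
seg 4 [207.5°–310.9°] cycloidal, h=25: full span → s += 25 → s = 50.0000
seg 5 [310.9°–360°] simple-harmonic, h=-23: θ=340.6° here. β=29.7, B=49.1. -23/2·(1 − cos(π·0.6049)) = -15.2212 → s = 34.7788

34.7788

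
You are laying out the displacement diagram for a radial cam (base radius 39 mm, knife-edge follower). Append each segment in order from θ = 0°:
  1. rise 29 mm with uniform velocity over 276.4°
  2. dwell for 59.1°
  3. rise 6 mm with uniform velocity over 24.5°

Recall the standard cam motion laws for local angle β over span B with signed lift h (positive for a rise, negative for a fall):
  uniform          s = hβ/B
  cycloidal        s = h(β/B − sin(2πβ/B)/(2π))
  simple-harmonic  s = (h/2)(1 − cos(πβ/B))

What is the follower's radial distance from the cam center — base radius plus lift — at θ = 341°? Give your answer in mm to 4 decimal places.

seg 1 [0°–276.4°] uniform, h=29: full span → s += 29 → s = 29.0000
seg 2 [276.4°–335.5°] dwell: s stays 29.0000
seg 3 [335.5°–360°] uniform, h=6: θ=341° here. β=5.5, B=24.5. 6·5.5/24.5 = 1.3469 → s = 30.3469
radial distance = base radius + s = 39 + 30.3469 = 69.3469

69.3469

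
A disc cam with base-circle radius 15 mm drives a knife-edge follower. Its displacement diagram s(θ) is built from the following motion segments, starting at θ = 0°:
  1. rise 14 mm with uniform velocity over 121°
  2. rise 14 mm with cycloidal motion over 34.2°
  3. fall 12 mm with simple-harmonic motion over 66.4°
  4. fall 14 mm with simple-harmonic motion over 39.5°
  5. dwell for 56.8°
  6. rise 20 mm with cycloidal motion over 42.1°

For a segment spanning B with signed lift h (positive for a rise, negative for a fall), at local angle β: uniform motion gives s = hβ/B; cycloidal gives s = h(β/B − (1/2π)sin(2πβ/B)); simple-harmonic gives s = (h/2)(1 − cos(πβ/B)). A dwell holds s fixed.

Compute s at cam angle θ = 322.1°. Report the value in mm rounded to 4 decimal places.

seg 1 [0°–121°] uniform, h=14: full span → s += 14 → s = 14.0000
seg 2 [121°–155.2°] cycloidal, h=14: full span → s += 14 → s = 28.0000
seg 3 [155.2°–221.6°] simple-harmonic, h=-12: full span → s += -12 → s = 16.0000
seg 4 [221.6°–261.1°] simple-harmonic, h=-14: full span → s += -14 → s = 2.0000
seg 5 [261.1°–317.9°] dwell: s stays 2.0000
seg 6 [317.9°–360°] cycloidal, h=20: θ=322.1° here. β=4.2, B=42.1. 20·(0.0998 − sin(2π·0.0998)/(2π)) = 0.1281 → s = 2.1281

2.1281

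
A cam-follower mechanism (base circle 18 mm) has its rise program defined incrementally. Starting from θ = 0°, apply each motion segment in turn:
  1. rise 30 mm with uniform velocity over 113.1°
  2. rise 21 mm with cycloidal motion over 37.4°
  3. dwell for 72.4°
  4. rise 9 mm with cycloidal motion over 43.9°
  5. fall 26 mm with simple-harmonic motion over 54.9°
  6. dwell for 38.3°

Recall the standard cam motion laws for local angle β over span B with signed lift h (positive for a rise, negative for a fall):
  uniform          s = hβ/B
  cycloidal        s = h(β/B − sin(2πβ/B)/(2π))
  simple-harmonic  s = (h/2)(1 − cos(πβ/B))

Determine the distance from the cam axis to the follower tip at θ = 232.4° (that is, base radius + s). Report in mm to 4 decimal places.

seg 1 [0°–113.1°] uniform, h=30: full span → s += 30 → s = 30.0000
seg 2 [113.1°–150.5°] cycloidal, h=21: full span → s += 21 → s = 51.0000
seg 3 [150.5°–222.9°] dwell: s stays 51.0000
seg 4 [222.9°–266.8°] cycloidal, h=9: θ=232.4° here. β=9.5, B=43.9. 9·(0.2164 − sin(2π·0.2164)/(2π)) = 0.5470 → s = 51.5470
radial distance = base radius + s = 18 + 51.5470 = 69.5470

69.5470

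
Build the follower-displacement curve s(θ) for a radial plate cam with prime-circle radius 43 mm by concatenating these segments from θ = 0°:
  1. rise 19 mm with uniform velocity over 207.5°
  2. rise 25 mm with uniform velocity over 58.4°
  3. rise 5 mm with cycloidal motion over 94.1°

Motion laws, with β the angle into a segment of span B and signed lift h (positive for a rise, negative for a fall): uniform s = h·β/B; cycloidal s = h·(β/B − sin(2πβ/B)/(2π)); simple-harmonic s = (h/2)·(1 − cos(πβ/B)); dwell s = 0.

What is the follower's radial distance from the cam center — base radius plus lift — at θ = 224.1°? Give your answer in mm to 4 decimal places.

seg 1 [0°–207.5°] uniform, h=19: full span → s += 19 → s = 19.0000
seg 2 [207.5°–265.9°] uniform, h=25: θ=224.1° here. β=16.6, B=58.4. 25·16.6/58.4 = 7.1062 → s = 26.1062
radial distance = base radius + s = 43 + 26.1062 = 69.1062

69.1062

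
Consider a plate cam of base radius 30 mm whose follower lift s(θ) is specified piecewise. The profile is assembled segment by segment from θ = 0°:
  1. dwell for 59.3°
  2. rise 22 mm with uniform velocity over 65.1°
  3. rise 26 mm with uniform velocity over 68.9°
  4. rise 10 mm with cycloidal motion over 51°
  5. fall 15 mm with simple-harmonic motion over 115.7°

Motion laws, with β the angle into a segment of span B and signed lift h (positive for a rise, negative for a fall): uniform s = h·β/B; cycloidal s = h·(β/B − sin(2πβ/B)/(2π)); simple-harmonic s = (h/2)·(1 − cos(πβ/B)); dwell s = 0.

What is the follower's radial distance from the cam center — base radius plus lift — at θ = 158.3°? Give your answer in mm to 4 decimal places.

seg 1 [0°–59.3°] dwell: s stays 0.0000
seg 2 [59.3°–124.4°] uniform, h=22: full span → s += 22 → s = 22.0000
seg 3 [124.4°–193.3°] uniform, h=26: θ=158.3° here. β=33.9, B=68.9. 26·33.9/68.9 = 12.7925 → s = 34.7925
radial distance = base radius + s = 30 + 34.7925 = 64.7925

64.7925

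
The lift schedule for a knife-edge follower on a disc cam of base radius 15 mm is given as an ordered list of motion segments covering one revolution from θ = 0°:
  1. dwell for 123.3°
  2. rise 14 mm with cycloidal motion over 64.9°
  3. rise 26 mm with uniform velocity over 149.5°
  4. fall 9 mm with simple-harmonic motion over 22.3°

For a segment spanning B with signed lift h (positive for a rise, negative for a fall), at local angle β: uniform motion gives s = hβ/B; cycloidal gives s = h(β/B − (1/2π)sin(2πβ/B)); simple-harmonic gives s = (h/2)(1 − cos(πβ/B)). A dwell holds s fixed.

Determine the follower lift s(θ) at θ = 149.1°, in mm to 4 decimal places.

seg 1 [0°–123.3°] dwell: s stays 0.0000
seg 2 [123.3°–188.2°] cycloidal, h=14: θ=149.1° here. β=25.8, B=64.9. 14·(0.3975 − sin(2π·0.3975)/(2π)) = 4.2280 → s = 4.2280

4.2280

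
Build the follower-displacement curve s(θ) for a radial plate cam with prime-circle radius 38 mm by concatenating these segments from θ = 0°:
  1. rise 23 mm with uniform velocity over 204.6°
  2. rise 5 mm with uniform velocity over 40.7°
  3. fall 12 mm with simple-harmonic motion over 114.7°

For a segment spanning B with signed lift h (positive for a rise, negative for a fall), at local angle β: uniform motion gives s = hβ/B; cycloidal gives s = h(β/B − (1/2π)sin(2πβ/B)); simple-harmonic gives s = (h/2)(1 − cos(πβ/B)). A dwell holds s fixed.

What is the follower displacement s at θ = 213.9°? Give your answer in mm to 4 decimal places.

seg 1 [0°–204.6°] uniform, h=23: full span → s += 23 → s = 23.0000
seg 2 [204.6°–245.3°] uniform, h=5: θ=213.9° here. β=9.3, B=40.7. 5·9.3/40.7 = 1.1425 → s = 24.1425

24.1425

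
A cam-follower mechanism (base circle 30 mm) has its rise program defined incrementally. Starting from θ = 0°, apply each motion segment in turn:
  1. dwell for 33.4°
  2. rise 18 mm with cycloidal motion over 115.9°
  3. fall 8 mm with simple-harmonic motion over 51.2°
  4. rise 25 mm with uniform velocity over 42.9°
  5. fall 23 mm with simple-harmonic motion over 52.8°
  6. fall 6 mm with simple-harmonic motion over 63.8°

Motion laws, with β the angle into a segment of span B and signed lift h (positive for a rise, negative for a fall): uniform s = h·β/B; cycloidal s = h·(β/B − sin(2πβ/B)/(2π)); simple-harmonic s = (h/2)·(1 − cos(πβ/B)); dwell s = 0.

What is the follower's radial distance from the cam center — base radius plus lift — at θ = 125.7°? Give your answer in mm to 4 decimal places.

seg 1 [0°–33.4°] dwell: s stays 0.0000
seg 2 [33.4°–149.3°] cycloidal, h=18: θ=125.7° here. β=92.3, B=115.9. 18·(0.7964 − sin(2π·0.7964)/(2π)) = 17.0788 → s = 17.0788
radial distance = base radius + s = 30 + 17.0788 = 47.0788

47.0788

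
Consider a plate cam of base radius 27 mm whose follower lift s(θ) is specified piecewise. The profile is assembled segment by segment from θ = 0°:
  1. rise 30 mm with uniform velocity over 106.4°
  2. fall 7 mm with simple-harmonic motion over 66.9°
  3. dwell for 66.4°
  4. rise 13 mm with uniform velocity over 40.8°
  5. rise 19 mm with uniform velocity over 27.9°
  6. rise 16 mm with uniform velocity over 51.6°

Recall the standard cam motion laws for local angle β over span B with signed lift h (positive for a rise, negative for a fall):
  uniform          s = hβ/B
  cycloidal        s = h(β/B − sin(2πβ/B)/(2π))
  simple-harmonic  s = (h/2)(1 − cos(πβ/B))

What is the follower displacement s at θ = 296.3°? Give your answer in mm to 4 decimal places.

seg 1 [0°–106.4°] uniform, h=30: full span → s += 30 → s = 30.0000
seg 2 [106.4°–173.3°] simple-harmonic, h=-7: full span → s += -7 → s = 23.0000
seg 3 [173.3°–239.7°] dwell: s stays 23.0000
seg 4 [239.7°–280.5°] uniform, h=13: full span → s += 13 → s = 36.0000
seg 5 [280.5°–308.4°] uniform, h=19: θ=296.3° here. β=15.8, B=27.9. 19·15.8/27.9 = 10.7599 → s = 46.7599

46.7599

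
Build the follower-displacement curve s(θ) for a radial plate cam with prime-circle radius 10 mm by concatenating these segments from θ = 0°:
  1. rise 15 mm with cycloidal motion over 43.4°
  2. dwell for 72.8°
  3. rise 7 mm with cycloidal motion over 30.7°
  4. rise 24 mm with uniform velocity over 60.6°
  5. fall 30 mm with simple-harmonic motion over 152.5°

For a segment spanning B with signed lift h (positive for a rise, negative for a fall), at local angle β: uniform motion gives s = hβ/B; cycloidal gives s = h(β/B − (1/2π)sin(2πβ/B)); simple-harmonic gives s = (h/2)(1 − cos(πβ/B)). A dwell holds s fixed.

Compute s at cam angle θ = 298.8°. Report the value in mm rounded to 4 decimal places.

seg 1 [0°–43.4°] cycloidal, h=15: full span → s += 15 → s = 15.0000
seg 2 [43.4°–116.2°] dwell: s stays 15.0000
seg 3 [116.2°–146.9°] cycloidal, h=7: full span → s += 7 → s = 22.0000
seg 4 [146.9°–207.5°] uniform, h=24: full span → s += 24 → s = 46.0000
seg 5 [207.5°–360°] simple-harmonic, h=-30: θ=298.8° here. β=91.3, B=152.5. -30/2·(1 − cos(π·0.5987)) = -19.5764 → s = 26.4236

26.4236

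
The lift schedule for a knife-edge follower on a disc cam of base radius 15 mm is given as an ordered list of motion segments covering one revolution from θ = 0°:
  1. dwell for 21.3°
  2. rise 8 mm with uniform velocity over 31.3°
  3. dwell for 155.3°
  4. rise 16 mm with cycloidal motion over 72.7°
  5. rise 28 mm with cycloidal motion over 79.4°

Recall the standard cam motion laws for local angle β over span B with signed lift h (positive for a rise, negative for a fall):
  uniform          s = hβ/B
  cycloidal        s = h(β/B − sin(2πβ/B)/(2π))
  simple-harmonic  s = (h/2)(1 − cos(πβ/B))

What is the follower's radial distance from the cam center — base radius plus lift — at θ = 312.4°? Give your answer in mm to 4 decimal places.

seg 1 [0°–21.3°] dwell: s stays 0.0000
seg 2 [21.3°–52.6°] uniform, h=8: full span → s += 8 → s = 8.0000
seg 3 [52.6°–207.9°] dwell: s stays 8.0000
seg 4 [207.9°–280.6°] cycloidal, h=16: full span → s += 16 → s = 24.0000
seg 5 [280.6°–360°] cycloidal, h=28: θ=312.4° here. β=31.8, B=79.4. 28·(0.4005 − sin(2π·0.4005)/(2π)) = 8.6062 → s = 32.6062
radial distance = base radius + s = 15 + 32.6062 = 47.6062

47.6062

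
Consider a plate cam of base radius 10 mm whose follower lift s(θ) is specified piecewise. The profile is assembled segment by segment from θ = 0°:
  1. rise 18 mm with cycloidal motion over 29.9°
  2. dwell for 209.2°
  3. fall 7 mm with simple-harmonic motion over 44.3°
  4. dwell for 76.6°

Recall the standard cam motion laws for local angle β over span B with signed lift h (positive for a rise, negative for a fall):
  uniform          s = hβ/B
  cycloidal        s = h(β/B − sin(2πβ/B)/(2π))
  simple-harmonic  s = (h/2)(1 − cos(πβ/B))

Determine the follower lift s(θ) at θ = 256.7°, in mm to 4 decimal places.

seg 1 [0°–29.9°] cycloidal, h=18: full span → s += 18 → s = 18.0000
seg 2 [29.9°–239.1°] dwell: s stays 18.0000
seg 3 [239.1°–283.4°] simple-harmonic, h=-7: θ=256.7° here. β=17.6, B=44.3. -7/2·(1 − cos(π·0.3973)) = -2.3902 → s = 15.6098

15.6098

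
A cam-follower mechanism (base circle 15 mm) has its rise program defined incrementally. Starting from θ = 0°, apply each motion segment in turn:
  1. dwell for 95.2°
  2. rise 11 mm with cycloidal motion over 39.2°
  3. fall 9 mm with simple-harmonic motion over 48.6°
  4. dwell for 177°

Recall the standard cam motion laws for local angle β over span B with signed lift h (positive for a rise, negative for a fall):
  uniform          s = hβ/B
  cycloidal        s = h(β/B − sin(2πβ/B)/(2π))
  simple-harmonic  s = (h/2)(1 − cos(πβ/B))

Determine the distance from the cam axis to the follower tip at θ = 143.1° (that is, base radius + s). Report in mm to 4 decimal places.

seg 1 [0°–95.2°] dwell: s stays 0.0000
seg 2 [95.2°–134.4°] cycloidal, h=11: full span → s += 11 → s = 11.0000
seg 3 [134.4°–183°] simple-harmonic, h=-9: θ=143.1° here. β=8.7, B=48.6. -9/2·(1 − cos(π·0.1790)) = -0.6931 → s = 10.3069
radial distance = base radius + s = 15 + 10.3069 = 25.3069

25.3069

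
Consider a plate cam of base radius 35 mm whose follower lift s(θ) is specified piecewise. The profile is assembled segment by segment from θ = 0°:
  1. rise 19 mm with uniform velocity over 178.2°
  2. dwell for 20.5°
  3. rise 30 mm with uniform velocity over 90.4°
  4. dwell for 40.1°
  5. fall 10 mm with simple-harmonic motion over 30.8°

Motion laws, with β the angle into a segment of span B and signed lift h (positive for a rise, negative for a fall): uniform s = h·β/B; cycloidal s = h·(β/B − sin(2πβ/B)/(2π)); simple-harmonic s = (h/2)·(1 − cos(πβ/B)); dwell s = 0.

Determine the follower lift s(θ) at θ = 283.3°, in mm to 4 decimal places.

seg 1 [0°–178.2°] uniform, h=19: full span → s += 19 → s = 19.0000
seg 2 [178.2°–198.7°] dwell: s stays 19.0000
seg 3 [198.7°–289.1°] uniform, h=30: θ=283.3° here. β=84.6, B=90.4. 30·84.6/90.4 = 28.0752 → s = 47.0752

47.0752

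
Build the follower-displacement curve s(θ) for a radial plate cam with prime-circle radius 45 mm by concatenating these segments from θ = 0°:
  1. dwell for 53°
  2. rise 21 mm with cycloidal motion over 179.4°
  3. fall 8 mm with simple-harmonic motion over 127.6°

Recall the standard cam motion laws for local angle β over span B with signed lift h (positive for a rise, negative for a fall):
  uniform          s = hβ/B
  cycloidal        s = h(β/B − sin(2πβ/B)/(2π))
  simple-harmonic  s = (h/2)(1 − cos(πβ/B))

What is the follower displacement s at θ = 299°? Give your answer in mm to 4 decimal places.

seg 1 [0°–53°] dwell: s stays 0.0000
seg 2 [53°–232.4°] cycloidal, h=21: full span → s += 21 → s = 21.0000
seg 3 [232.4°–360°] simple-harmonic, h=-8: θ=299° here. β=66.6, B=127.6. -8/2·(1 − cos(π·0.5219)) = -4.2755 → s = 16.7245

16.7245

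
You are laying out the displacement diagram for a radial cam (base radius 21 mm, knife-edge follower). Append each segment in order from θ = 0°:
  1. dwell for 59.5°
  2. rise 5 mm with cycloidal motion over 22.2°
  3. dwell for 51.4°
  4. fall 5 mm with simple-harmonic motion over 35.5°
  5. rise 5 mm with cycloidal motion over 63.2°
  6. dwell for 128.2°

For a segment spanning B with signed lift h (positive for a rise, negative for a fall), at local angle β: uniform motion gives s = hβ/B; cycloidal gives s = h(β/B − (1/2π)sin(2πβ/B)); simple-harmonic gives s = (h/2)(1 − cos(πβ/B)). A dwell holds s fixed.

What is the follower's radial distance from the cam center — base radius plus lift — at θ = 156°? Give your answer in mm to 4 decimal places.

seg 1 [0°–59.5°] dwell: s stays 0.0000
seg 2 [59.5°–81.7°] cycloidal, h=5: full span → s += 5 → s = 5.0000
seg 3 [81.7°–133.1°] dwell: s stays 5.0000
seg 4 [133.1°–168.6°] simple-harmonic, h=-5: θ=156° here. β=22.9, B=35.5. -5/2·(1 − cos(π·0.6451)) = -3.6003 → s = 1.3997
radial distance = base radius + s = 21 + 1.3997 = 22.3997

22.3997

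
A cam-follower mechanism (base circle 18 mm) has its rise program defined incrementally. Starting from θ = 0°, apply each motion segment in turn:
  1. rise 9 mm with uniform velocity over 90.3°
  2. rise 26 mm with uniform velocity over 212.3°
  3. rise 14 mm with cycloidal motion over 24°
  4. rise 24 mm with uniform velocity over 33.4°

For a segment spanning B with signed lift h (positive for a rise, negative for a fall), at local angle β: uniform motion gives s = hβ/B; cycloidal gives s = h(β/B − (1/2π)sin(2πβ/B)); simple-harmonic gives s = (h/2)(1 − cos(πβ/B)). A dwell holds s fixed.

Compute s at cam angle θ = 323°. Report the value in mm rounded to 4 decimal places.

seg 1 [0°–90.3°] uniform, h=9: full span → s += 9 → s = 9.0000
seg 2 [90.3°–302.6°] uniform, h=26: full span → s += 26 → s = 35.0000
seg 3 [302.6°–326.6°] cycloidal, h=14: θ=323° here. β=20.4, B=24. 14·(0.8500 − sin(2π·0.8500)/(2π)) = 13.7026 → s = 48.7026

48.7026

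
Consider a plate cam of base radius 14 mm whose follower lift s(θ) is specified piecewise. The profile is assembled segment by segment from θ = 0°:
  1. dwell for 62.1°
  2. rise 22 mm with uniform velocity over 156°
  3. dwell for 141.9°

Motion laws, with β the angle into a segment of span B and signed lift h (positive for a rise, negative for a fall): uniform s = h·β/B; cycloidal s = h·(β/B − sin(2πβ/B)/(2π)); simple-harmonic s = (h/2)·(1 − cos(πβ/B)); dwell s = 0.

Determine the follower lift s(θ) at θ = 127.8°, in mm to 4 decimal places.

seg 1 [0°–62.1°] dwell: s stays 0.0000
seg 2 [62.1°–218.1°] uniform, h=22: θ=127.8° here. β=65.7, B=156. 22·65.7/156 = 9.2654 → s = 9.2654

9.2654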